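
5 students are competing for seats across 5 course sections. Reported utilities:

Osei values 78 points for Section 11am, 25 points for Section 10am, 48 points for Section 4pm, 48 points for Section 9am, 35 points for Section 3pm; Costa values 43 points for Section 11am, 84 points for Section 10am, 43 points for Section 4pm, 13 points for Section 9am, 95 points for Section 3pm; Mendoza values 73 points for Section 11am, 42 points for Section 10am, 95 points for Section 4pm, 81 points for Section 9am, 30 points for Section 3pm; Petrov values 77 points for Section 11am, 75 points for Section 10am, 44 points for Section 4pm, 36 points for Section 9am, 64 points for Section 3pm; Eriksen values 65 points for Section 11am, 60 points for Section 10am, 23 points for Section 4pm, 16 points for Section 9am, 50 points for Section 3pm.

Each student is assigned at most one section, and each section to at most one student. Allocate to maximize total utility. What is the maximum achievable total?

Maximum total: 378 points

Optimal: Osei→Section 9am (48 points), Costa→Section 3pm (95 points), Mendoza→Section 4pm (95 points), Petrov→Section 10am (75 points), Eriksen→Section 11am (65 points) — total 48+95+95+75+65 = 378 points.
Row-greedy (each student in turn takes its best remaining section) gives 359 points, worse by 19.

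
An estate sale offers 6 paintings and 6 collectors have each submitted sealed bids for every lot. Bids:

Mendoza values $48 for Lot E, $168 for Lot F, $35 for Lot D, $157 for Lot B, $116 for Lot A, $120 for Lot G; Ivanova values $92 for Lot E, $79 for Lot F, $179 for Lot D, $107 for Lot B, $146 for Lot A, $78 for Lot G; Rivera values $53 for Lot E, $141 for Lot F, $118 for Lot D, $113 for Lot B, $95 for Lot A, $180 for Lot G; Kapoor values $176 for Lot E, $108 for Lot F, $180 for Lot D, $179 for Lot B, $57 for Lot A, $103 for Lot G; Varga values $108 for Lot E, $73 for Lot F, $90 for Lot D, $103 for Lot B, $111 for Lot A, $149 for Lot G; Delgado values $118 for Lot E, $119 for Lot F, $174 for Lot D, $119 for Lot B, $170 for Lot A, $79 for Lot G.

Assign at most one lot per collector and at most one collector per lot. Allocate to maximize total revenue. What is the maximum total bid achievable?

Optimal: Mendoza→Lot F ($168), Ivanova→Lot D ($179), Rivera→Lot G ($180), Kapoor→Lot B ($179), Varga→Lot E ($108), Delgado→Lot A ($170) — total 168+179+180+179+108+170 = $984.
Column-greedy (each lot in turn goes to its best remaining collector) gives $933, worse by 51.
Swapping Mendoza↔Rivera (Mendoza→Lot G $120, Rivera→Lot F $141) loses 87.

Max total: $984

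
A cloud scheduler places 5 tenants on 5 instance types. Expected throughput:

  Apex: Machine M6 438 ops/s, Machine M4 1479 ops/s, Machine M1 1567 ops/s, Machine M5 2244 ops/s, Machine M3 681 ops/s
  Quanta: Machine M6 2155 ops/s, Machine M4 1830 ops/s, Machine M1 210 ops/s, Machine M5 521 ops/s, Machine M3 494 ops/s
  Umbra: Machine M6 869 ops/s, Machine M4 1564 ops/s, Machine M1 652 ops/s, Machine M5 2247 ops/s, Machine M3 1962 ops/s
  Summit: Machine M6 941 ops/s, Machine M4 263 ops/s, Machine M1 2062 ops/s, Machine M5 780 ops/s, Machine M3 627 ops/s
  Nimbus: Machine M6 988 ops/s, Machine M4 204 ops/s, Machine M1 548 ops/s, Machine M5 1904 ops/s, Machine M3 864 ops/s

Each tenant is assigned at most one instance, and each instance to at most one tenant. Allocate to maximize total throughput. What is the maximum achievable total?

Max total: 9562 ops/s

This is the linear assignment problem.
Optimal: Apex→Machine M4 (1479 ops/s), Quanta→Machine M6 (2155 ops/s), Umbra→Machine M3 (1962 ops/s), Summit→Machine M1 (2062 ops/s), Nimbus→Machine M5 (1904 ops/s) — total 1479+2155+1962+2062+1904 = 9562 ops/s.
Row-greedy (each tenant in turn takes its best remaining instance) gives 8627 ops/s, worse by 935.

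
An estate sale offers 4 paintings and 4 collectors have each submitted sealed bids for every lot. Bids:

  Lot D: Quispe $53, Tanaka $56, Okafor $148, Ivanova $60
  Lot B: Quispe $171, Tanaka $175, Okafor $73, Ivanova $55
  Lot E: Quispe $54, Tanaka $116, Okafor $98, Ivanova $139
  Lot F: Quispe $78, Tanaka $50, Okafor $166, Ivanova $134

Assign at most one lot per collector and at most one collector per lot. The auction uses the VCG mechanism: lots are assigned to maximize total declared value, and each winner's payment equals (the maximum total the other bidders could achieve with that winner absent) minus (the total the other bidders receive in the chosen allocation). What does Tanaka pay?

Efficient allocation: Quispe→Lot B ($171), Tanaka→Lot E ($116), Okafor→Lot D ($148), Ivanova→Lot F ($134); total welfare W = $569.
Tanaka receives Lot E at value $116, so the others get W − 116 = $453.
Without Tanaka: best allocation of the remaining 3 bidders over all 4 lots is Quispe→Lot B ($171), Okafor→Lot F ($166), Ivanova→Lot E ($139), total $476.
VCG payment = (others' best without Tanaka) − (others' welfare with Tanaka) = 476 − 453 = $23.

Tanaka pays $23.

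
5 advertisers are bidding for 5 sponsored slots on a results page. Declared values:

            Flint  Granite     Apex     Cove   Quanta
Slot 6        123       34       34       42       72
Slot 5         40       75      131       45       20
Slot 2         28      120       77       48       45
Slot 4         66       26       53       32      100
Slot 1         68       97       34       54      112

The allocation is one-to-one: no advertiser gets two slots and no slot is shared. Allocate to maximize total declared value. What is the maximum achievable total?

Maximum total: $528

Optimal: Flint→Slot 6 ($123), Granite→Slot 2 ($120), Apex→Slot 5 ($131), Cove→Slot 1 ($54), Quanta→Slot 4 ($100) — total 123+120+131+54+100 = $528.
Max-entry greedy (repeatedly take the single best remaining cell) gives $518, worse by 10.
Checked against all permutations: $528 is optimal.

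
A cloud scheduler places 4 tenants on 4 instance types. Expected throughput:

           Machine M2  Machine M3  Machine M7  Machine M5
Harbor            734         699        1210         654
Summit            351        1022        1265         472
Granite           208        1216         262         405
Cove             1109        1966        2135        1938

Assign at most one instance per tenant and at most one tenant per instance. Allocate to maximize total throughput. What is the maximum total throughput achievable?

This is a one-to-one assignment (maximum-weight bipartite matching).
Optimal: Harbor→Machine M2 (734 ops/s), Summit→Machine M7 (1265 ops/s), Granite→Machine M3 (1216 ops/s), Cove→Machine M5 (1938 ops/s) — total 734+1265+1216+1938 = 5153 ops/s.
Max-entry greedy (repeatedly take the single best remaining cell) gives 4557 ops/s, worse by 596.
Swapping Cove↔Harbor (Cove→Machine M2 1109 ops/s, Harbor→Machine M5 654 ops/s) loses 909.
Every other assignment is strictly worse.

Max total: 5153 ops/s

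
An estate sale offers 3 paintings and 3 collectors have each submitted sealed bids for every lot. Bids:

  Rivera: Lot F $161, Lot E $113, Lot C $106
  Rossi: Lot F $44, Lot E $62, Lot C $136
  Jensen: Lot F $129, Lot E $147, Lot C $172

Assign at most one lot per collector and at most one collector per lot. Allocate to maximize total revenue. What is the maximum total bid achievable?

Optimal: Rivera→Lot F ($161), Rossi→Lot C ($136), Jensen→Lot E ($147) — total 161+136+147 = $444.
Max-entry greedy (repeatedly take the single best remaining cell) gives $395, worse by 49.
Next-best assignment: Rivera→Lot F, Rossi→Lot E, Jensen→Lot C = $395.
Swapping Rossi↔Rivera (Rossi→Lot F $44, Rivera→Lot C $106) loses 147.
No other one-to-one assignment exceeds $444.

Max total: $444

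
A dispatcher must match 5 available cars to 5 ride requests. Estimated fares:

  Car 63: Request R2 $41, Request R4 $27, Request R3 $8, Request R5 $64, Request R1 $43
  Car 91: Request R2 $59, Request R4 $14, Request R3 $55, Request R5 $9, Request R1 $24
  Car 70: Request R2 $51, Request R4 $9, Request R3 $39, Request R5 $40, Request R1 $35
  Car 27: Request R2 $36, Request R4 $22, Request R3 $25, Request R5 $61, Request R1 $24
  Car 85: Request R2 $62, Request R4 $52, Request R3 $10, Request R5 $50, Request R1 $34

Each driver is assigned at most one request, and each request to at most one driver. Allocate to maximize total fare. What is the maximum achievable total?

This is a one-to-one assignment (maximum-weight bipartite matching).
Optimal: Car 63→Request R1 ($43), Car 91→Request R3 ($55), Car 70→Request R2 ($51), Car 27→Request R5 ($61), Car 85→Request R4 ($52) — total 43+55+51+61+52 = $262.
Row-greedy (each driver in turn takes its best remaining request) gives $238, worse by 24.
Next-best assignment: Car 63→Request R1, Car 91→Request R2, Car 70→Request R3, Car 27→Request R5, Car 85→Request R4 = $254.
Checked against all permutations: $262 is optimal.

Maximum total: $262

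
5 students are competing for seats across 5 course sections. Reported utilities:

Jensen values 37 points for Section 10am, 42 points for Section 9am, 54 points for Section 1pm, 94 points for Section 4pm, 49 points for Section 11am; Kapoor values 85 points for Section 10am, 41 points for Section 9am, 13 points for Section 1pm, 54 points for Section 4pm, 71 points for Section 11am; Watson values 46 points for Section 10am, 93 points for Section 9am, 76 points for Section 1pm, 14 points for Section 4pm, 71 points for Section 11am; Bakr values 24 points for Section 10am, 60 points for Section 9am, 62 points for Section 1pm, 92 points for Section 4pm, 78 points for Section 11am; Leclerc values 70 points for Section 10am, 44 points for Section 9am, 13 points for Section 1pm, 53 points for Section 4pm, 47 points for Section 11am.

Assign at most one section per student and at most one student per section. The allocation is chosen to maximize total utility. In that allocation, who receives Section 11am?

Kapoor receives Section 11am.

Optimal: Jensen→Section 4pm (94 points), Kapoor→Section 11am (71 points), Watson→Section 9am (93 points), Bakr→Section 1pm (62 points), Leclerc→Section 10am (70 points) — total 94+71+93+62+70 = 390 points.
Max-entry greedy (repeatedly take the single best remaining cell) gives 363 points, worse by 27.
Next-best assignment: Jensen→Section 4pm, Kapoor→Section 10am, Watson→Section 9am, Bakr→Section 1pm, Leclerc→Section 11am = 381 points.
Checked against all permutations: 390 points is optimal.
Kapoor's own top section is Section 10am (85 points), but forcing Kapoor→Section 10am and reassigning the rest optimally gives only 381 points — worse by 9.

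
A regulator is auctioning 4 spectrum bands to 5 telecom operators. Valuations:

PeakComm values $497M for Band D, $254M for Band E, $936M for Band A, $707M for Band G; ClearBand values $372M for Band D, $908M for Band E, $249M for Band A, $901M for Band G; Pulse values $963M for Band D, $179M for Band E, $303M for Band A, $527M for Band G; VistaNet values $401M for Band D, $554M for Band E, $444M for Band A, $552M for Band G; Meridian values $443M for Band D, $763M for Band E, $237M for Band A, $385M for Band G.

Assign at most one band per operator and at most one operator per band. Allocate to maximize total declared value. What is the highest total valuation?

Maximum total: $3563M

Optimal: Pulse→Band D ($963M), Meridian→Band E ($763M), PeakComm→Band A ($936M), ClearBand→Band G ($901M) — total 963+763+936+901 = $3563M.
Max-entry greedy (repeatedly take the single best remaining cell) gives $3359M, worse by 204.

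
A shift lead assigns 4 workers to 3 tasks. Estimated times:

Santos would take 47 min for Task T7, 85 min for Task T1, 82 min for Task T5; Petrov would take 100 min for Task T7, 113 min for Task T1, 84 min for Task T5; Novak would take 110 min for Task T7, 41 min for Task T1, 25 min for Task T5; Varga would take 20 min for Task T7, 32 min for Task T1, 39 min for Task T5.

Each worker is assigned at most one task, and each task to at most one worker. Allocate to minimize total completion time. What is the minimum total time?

Min total: 104 min

Optimal: Santos→Task T7 (47 min), Varga→Task T1 (32 min), Novak→Task T5 (25 min) — total 47+32+25 = 104 min.
Min-entry greedy (repeatedly take the single cheapest remaining cell) gives 130 min, worse by 26.
Swapping Santos↔Novak (Santos→Task T5 82 min, Novak→Task T7 110 min) adds 120.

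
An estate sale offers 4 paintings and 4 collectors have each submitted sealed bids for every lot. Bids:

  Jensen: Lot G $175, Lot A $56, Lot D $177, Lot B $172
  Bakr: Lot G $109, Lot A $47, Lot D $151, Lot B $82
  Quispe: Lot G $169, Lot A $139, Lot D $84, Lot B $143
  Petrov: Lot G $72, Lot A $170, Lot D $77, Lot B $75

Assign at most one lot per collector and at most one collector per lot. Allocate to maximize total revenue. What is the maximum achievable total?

Optimal: Jensen→Lot B ($172), Bakr→Lot D ($151), Quispe→Lot G ($169), Petrov→Lot A ($170) — total 172+151+169+170 = $662.
Column-greedy (each lot in turn goes to its best remaining collector) gives $639, worse by 23.
Next-best assignment: Jensen→Lot G, Bakr→Lot D, Quispe→Lot B, Petrov→Lot A = $639.
No other one-to-one assignment exceeds $662.

Maximum total: $662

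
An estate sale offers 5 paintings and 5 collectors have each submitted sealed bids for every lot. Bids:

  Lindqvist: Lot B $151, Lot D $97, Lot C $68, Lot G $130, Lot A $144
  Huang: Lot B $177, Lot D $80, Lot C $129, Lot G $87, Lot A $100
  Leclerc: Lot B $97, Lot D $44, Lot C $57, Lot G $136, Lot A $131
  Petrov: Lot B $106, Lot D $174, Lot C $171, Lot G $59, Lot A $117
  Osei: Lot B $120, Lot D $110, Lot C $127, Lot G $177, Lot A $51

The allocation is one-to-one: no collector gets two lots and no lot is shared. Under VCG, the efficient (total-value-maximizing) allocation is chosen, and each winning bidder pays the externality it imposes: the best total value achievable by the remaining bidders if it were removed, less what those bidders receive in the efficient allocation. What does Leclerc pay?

Leclerc pays $41.

Efficient allocation: Lindqvist→Lot B ($151), Huang→Lot C ($129), Leclerc→Lot A ($131), Petrov→Lot D ($174), Osei→Lot G ($177); total welfare W = $762.
Leclerc receives Lot A at value $131, so the others get W − 131 = $631.
Without Leclerc: best allocation of the remaining 4 bidders over all 5 lots is Lindqvist→Lot A ($144), Huang→Lot B ($177), Petrov→Lot D ($174), Osei→Lot G ($177), total $672.
VCG payment = (others' best without Leclerc) − (others' welfare with Leclerc) = 672 − 631 = $41.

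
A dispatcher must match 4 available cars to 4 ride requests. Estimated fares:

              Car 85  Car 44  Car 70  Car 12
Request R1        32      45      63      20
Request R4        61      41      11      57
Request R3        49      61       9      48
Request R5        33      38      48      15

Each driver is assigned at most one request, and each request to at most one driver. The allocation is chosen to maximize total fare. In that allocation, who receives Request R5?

Optimal: Car 85→Request R5 ($33), Car 44→Request R3 ($61), Car 70→Request R1 ($63), Car 12→Request R4 ($57) — total 33+61+63+57 = $214.
Next-best assignment: Car 85→Request R4, Car 44→Request R5, Car 70→Request R1, Car 12→Request R3 = $210.
Checked against all permutations: $214 is optimal.
Car 85's own top request is Request R4 ($61), but forcing Car 85→Request R4 and reassigning the rest optimally gives only $210 — worse by 4.

Car 85 receives Request R5.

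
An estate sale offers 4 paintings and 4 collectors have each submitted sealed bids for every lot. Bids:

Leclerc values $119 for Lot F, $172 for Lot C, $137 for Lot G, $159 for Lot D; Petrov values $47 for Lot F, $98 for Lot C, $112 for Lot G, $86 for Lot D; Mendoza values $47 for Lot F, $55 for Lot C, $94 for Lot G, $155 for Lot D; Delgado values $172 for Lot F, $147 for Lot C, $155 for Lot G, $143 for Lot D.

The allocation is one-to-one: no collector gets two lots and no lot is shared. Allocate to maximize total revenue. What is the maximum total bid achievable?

This is the linear assignment problem.
Optimal: Leclerc→Lot C ($172), Petrov→Lot G ($112), Mendoza→Lot D ($155), Delgado→Lot F ($172) — total 172+112+155+172 = $611.
Next-best assignment: Leclerc→Lot G, Petrov→Lot C, Mendoza→Lot D, Delgado→Lot F = $562.
No other one-to-one assignment exceeds $611.

Maximum total: $611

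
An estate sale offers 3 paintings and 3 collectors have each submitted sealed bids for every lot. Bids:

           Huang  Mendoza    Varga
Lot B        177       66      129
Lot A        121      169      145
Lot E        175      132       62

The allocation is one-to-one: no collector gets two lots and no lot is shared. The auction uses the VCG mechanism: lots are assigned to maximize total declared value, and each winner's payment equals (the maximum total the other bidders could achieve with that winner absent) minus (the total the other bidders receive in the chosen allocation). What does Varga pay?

Efficient allocation: Huang→Lot E ($175), Mendoza→Lot A ($169), Varga→Lot B ($129); total welfare W = $473.
Varga receives Lot B at value $129, so the others get W − 129 = $344.
Without Varga: best allocation of the remaining 2 bidders over all 3 lots is Huang→Lot B ($177), Mendoza→Lot A ($169), total $346.
VCG payment = (others' best without Varga) − (others' welfare with Varga) = 346 − 344 = $2.

Varga pays $2.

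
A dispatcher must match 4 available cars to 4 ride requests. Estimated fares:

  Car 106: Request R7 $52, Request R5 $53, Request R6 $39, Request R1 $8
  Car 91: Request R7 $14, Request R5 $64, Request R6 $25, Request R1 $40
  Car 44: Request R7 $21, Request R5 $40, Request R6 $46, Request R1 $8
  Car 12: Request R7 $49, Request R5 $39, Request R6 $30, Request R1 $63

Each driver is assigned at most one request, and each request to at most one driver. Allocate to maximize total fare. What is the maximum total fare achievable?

Max total: $225

Treat this as an assignment problem: match each driver to one request.
Optimal: Car 106→Request R7 ($52), Car 91→Request R5 ($64), Car 44→Request R6 ($46), Car 12→Request R1 ($63) — total 52+64+46+63 = $225.
Row-greedy (each driver in turn takes its best remaining request) gives $188, worse by 37.
Next-best assignment: Car 106→Request R5, Car 91→Request R1, Car 44→Request R6, Car 12→Request R7 = $188.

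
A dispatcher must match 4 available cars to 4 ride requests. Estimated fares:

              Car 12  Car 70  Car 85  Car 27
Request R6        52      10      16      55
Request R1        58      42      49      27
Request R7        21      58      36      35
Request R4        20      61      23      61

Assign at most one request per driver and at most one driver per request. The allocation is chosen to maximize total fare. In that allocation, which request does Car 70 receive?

Car 70 receives Request R7.

Optimal: Car 12→Request R6 ($52), Car 70→Request R7 ($58), Car 85→Request R1 ($49), Car 27→Request R4 ($61) — total 52+58+49+61 = $220.
Row-greedy (each driver in turn takes its best remaining request) gives $210, worse by 10.
Every other assignment is strictly worse.
Car 70's own top request is Request R4 ($61), but forcing Car 70→Request R4 and reassigning the rest optimally gives only $210 — worse by 10.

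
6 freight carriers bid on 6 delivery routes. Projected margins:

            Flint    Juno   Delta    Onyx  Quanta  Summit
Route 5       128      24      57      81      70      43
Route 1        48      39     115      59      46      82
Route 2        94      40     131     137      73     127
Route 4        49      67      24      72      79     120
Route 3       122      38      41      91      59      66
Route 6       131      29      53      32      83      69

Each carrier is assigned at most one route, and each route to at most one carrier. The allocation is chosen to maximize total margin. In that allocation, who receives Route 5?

Flint receives Route 5.

Optimal: Flint→Route 5 ($128k), Juno→Route 3 ($38k), Delta→Route 1 ($115k), Onyx→Route 2 ($137k), Quanta→Route 6 ($83k), Summit→Route 4 ($120k) — total 128+38+115+137+83+120 = $621k.
Row-greedy (each carrier in turn takes its best remaining route) gives $572k, worse by 49.
Checked against all permutations: $621k is optimal.
Flint's own top route is Route 6 ($131k), but forcing Flint→Route 6 and reassigning the rest optimally gives only $611k — worse by 10.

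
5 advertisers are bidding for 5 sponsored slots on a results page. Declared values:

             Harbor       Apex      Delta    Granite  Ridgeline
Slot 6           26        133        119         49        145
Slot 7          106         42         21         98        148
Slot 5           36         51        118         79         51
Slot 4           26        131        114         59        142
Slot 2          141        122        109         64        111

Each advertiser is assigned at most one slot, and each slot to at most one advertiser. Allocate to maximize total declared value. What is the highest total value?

Max total: $633

This is a one-to-one assignment (maximum-weight bipartite matching).
Optimal: Harbor→Slot 2 ($141), Apex→Slot 4 ($131), Delta→Slot 5 ($118), Granite→Slot 7 ($98), Ridgeline→Slot 6 ($145) — total 141+131+118+98+145 = $633.
Row-greedy (each advertiser in turn takes its best remaining slot) gives $632, worse by 1.
Next-best assignment: Harbor→Slot 2, Apex→Slot 6, Delta→Slot 5, Granite→Slot 7, Ridgeline→Slot 4 = $632.
Swapping Ridgeline↔Apex (Ridgeline→Slot 4 $142, Apex→Slot 6 $133) loses 1.
Every other assignment is strictly worse.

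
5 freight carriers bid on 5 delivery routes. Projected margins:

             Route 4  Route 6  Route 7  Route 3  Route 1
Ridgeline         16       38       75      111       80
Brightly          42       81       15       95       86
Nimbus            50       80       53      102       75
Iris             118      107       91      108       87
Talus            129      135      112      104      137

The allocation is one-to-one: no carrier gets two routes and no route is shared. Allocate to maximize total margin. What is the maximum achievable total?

This is a one-to-one assignment (maximum-weight bipartite matching).
Optimal: Ridgeline→Route 7 ($75k), Brightly→Route 1 ($86k), Nimbus→Route 3 ($102k), Iris→Route 4 ($118k), Talus→Route 6 ($135k) — total 75+86+102+118+135 = $516k.
Column-greedy (each route in turn goes to its best remaining carrier) gives $499k, worse by 17.
Checked against all permutations: $516k is optimal.

Max total: $516k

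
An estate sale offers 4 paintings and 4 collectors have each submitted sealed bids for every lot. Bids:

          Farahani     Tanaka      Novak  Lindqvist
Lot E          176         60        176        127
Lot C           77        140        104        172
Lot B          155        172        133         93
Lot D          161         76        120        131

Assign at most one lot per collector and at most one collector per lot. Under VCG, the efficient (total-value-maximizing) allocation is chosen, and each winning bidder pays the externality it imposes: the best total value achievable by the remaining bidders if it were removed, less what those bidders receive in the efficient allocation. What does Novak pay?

Novak pays $15.

Efficient allocation: Farahani→Lot D ($161), Tanaka→Lot B ($172), Novak→Lot E ($176), Lindqvist→Lot C ($172); total welfare W = $681.
Novak receives Lot E at value $176, so the others get W − 176 = $505.
Without Novak: best allocation of the remaining 3 bidders over all 4 lots is Farahani→Lot E ($176), Tanaka→Lot B ($172), Lindqvist→Lot C ($172), total $520.
VCG payment = (others' best without Novak) − (others' welfare with Novak) = 520 − 505 = $15.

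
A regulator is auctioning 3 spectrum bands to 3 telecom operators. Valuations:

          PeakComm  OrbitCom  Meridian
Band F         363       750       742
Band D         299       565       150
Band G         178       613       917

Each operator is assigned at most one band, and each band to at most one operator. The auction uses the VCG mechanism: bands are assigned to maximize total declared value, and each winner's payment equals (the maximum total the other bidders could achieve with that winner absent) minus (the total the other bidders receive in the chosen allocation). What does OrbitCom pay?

Efficient allocation: PeakComm→Band D ($299M), OrbitCom→Band F ($750M), Meridian→Band G ($917M); total welfare W = $1966M.
OrbitCom receives Band F at value $750M, so the others get W − 750 = $1216M.
Without OrbitCom: best allocation of the remaining 2 bidders over all 3 bands is PeakComm→Band F ($363M), Meridian→Band G ($917M), total $1280M.
VCG payment = (others' best without OrbitCom) − (others' welfare with OrbitCom) = 1280 − 1216 = $64M.

OrbitCom pays $64M.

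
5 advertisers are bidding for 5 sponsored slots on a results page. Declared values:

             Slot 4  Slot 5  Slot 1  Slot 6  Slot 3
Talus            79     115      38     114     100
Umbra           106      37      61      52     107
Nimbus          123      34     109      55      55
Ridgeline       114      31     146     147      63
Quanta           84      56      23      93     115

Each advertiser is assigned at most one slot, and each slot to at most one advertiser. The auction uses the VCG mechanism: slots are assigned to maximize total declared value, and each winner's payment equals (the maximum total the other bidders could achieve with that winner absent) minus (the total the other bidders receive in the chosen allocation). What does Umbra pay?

Efficient allocation: Talus→Slot 5 ($115), Umbra→Slot 4 ($106), Nimbus→Slot 1 ($109), Ridgeline→Slot 6 ($147), Quanta→Slot 3 ($115); total welfare W = $592.
Umbra receives Slot 4 at value $106, so the others get W − 106 = $486.
Without Umbra: best allocation of the remaining 4 bidders over all 5 slots is Talus→Slot 5 ($115), Nimbus→Slot 4 ($123), Ridgeline→Slot 6 ($147), Quanta→Slot 3 ($115), total $500.
VCG payment = (others' best without Umbra) − (others' welfare with Umbra) = 500 − 486 = $14.

Umbra pays $14.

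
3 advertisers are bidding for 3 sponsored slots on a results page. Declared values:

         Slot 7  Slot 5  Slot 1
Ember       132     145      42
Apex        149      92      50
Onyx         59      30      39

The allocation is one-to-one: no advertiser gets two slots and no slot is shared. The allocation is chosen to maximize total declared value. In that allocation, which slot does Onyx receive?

Onyx receives Slot 1.

This is a one-to-one assignment (maximum-weight bipartite matching).
Optimal: Ember→Slot 5 ($145), Apex→Slot 7 ($149), Onyx→Slot 1 ($39) — total 145+149+39 = $333.
Next-best assignment: Ember→Slot 7, Apex→Slot 5, Onyx→Slot 1 = $263.
Checked against all permutations: $333 is optimal.
Onyx's own top slot is Slot 7 ($59), but forcing Onyx→Slot 7 and reassigning the rest optimally gives only $254 — worse by 79.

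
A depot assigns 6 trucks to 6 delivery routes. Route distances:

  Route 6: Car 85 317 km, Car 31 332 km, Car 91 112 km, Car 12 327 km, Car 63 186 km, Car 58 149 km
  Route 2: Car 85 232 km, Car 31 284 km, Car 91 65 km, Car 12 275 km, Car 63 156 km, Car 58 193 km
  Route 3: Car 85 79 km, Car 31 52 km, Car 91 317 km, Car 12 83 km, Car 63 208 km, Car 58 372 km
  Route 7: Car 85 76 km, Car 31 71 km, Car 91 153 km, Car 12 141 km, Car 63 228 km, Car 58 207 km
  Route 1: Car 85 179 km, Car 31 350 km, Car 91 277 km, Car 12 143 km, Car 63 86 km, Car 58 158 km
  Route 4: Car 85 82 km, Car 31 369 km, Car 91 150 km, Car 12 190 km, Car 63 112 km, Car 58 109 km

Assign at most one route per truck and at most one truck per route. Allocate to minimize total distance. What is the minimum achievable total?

Treat this as an assignment problem: match each truck to one route.
Optimal: Car 85→Route 4 (82 km), Car 31→Route 7 (71 km), Car 91→Route 2 (65 km), Car 12→Route 3 (83 km), Car 63→Route 1 (86 km), Car 58→Route 6 (149 km) — total 82+71+65+83+86+149 = 536 km.
Min-entry greedy (repeatedly take the single cheapest remaining cell) gives 715 km, worse by 179.
Next-best assignment: Car 85→Route 4, Car 31→Route 3, Car 91→Route 2, Car 12→Route 7, Car 63→Route 1, Car 58→Route 6 = 575 km.

Min total: 536 km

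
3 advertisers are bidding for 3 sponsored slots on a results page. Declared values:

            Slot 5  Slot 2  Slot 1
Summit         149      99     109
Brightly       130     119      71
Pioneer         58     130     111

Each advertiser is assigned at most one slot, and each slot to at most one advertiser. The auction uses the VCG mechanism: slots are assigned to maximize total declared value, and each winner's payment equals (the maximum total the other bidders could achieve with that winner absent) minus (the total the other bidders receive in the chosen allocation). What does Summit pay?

Summit pays $30.

Efficient allocation: Summit→Slot 5 ($149), Brightly→Slot 2 ($119), Pioneer→Slot 1 ($111); total welfare W = $379.
Summit receives Slot 5 at value $149, so the others get W − 149 = $230.
Without Summit: best allocation of the remaining 2 bidders over all 3 slots is Brightly→Slot 5 ($130), Pioneer→Slot 2 ($130), total $260.
VCG payment = (others' best without Summit) − (others' welfare with Summit) = 260 − 230 = $30.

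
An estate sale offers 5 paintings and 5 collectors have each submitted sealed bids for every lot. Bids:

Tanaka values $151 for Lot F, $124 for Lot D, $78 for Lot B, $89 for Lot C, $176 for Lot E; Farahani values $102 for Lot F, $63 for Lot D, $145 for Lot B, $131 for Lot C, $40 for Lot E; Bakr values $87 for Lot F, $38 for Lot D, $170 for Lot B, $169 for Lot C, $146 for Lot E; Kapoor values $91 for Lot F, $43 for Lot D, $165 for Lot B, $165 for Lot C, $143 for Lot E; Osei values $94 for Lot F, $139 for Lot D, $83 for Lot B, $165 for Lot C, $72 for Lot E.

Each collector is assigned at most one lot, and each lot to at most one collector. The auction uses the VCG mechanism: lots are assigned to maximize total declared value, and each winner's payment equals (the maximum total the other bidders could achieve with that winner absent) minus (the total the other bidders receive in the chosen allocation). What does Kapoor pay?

Kapoor pays $42.

Efficient allocation: Tanaka→Lot E ($176), Farahani→Lot F ($102), Bakr→Lot B ($170), Kapoor→Lot C ($165), Osei→Lot D ($139); total welfare W = $752.
Kapoor receives Lot C at value $165, so the others get W − 165 = $587.
Without Kapoor: best allocation of the remaining 4 bidders over all 5 lots is Tanaka→Lot E ($176), Farahani→Lot B ($145), Bakr→Lot C ($169), Osei→Lot D ($139), total $629.
VCG payment = (others' best without Kapoor) − (others' welfare with Kapoor) = 629 − 587 = $42.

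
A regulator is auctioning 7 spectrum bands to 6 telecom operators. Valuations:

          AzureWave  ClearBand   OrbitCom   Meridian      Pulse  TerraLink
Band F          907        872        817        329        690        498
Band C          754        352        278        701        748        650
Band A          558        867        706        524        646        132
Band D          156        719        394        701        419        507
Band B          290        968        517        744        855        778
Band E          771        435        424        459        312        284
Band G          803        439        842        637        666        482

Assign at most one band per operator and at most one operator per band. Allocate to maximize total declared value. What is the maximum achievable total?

Maximum total: $4843M

Treat this as an assignment problem: match each operator to one band.
Optimal: AzureWave→Band F ($907M), ClearBand→Band A ($867M), OrbitCom→Band G ($842M), Meridian→Band D ($701M), Pulse→Band C ($748M), TerraLink→Band B ($778M) — total 907+867+842+701+748+778 = $4843M.
Row-greedy (each operator in turn takes its best remaining band) gives $4571M, worse by 272.
Swapping TerraLink↔OrbitCom (TerraLink→Band G $482M, OrbitCom→Band B $517M) loses 621.
Every other assignment is strictly worse.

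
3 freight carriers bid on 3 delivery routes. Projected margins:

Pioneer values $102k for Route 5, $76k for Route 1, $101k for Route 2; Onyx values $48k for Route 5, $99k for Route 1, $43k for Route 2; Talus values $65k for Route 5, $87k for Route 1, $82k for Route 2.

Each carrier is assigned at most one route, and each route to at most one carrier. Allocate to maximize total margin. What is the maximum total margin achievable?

Maximum total: $283k

Optimal: Pioneer→Route 5 ($102k), Onyx→Route 1 ($99k), Talus→Route 2 ($82k) — total 102+99+82 = $283k.
Swapping Onyx↔Pioneer (Onyx→Route 5 $48k, Pioneer→Route 1 $76k) loses 77.
Every other assignment is strictly worse.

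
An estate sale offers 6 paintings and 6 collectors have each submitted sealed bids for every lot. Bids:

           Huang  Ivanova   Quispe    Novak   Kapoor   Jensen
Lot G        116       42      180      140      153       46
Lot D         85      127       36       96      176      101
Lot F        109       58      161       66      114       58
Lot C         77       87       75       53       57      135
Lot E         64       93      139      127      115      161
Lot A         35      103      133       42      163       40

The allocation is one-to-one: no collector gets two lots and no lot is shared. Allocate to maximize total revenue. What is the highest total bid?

Max total: $841

Optimal: Huang→Lot F ($109), Ivanova→Lot D ($127), Quispe→Lot G ($180), Novak→Lot E ($127), Kapoor→Lot A ($163), Jensen→Lot C ($135) — total 109+127+180+127+163+135 = $841.
Swapping Ivanova↔Huang (Ivanova→Lot F $58, Huang→Lot D $85) loses 93.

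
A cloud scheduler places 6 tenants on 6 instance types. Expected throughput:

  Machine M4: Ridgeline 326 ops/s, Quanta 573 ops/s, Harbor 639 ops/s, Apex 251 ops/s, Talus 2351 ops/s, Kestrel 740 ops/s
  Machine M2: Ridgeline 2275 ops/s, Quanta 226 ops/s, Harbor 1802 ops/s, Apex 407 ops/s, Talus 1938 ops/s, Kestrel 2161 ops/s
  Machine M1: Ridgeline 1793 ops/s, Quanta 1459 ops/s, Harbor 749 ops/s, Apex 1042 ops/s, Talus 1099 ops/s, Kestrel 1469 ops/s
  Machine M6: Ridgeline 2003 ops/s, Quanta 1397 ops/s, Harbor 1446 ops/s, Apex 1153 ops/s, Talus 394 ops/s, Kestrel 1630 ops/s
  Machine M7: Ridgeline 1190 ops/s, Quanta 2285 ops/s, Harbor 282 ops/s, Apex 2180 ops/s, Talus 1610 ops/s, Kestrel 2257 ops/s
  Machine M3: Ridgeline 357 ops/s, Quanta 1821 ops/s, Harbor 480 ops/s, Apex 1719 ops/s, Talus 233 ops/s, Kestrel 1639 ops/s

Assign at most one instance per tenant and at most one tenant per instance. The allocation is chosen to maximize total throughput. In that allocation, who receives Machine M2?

This is the linear assignment problem.
Optimal: Ridgeline→Machine M1 (1793 ops/s), Quanta→Machine M7 (2285 ops/s), Harbor→Machine M6 (1446 ops/s), Apex→Machine M3 (1719 ops/s), Talus→Machine M4 (2351 ops/s), Kestrel→Machine M2 (2161 ops/s) — total 1793+2285+1446+1719+2351+2161 = 11755 ops/s.
Column-greedy (each instance in turn goes to its best remaining tenant) gives 11545 ops/s, worse by 210.
Swapping Quanta↔Kestrel (Quanta→Machine M2 226 ops/s, Kestrel→Machine M7 2257 ops/s) loses 1963.
No other one-to-one assignment exceeds 11755 ops/s.
Kestrel's own top instance is Machine M7 (2257 ops/s), but forcing Kestrel→Machine M7 and reassigning the rest optimally gives only 11591 ops/s — worse by 164.

Kestrel receives Machine M2.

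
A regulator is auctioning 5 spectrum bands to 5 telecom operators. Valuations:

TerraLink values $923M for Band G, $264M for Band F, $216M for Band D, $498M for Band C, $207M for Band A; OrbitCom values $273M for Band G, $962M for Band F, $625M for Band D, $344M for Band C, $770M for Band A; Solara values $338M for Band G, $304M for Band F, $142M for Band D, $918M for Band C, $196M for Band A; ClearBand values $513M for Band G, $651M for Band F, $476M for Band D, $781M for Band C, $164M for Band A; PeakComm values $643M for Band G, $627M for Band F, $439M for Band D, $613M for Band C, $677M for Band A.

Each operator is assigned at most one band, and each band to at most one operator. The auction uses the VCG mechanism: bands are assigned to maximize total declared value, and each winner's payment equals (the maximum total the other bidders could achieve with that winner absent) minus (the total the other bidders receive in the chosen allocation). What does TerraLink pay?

TerraLink pays $37M.

Efficient allocation: TerraLink→Band G ($923M), OrbitCom→Band F ($962M), Solara→Band C ($918M), ClearBand→Band D ($476M), PeakComm→Band A ($677M); total welfare W = $3956M.
TerraLink receives Band G at value $923M, so the others get W − 923 = $3033M.
Without TerraLink: best allocation of the remaining 4 bidders over all 5 bands is OrbitCom→Band F ($962M), Solara→Band C ($918M), ClearBand→Band G ($513M), PeakComm→Band A ($677M), total $3070M.
VCG payment = (others' best without TerraLink) − (others' welfare with TerraLink) = 3070 − 3033 = $37M.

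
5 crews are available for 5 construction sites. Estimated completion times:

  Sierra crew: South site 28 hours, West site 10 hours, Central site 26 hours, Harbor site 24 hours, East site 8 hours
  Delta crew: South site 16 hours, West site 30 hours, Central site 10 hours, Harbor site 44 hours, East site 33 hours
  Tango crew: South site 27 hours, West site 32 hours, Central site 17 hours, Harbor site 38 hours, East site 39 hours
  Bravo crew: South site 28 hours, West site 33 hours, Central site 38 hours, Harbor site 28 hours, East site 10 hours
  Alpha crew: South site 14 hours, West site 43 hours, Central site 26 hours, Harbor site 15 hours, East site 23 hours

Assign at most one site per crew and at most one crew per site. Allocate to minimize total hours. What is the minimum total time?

Treat this as an assignment problem: match each crew to one site.
Optimal: Sierra crew→West site (10 hours), Delta crew→South site (16 hours), Tango crew→Central site (17 hours), Bravo crew→East site (10 hours), Alpha crew→Harbor site (15 hours) — total 10+16+17+10+15 = 68 hours.
Min-entry greedy (repeatedly take the single cheapest remaining cell) gives 92 hours, worse by 24.
Next-best assignment: Sierra crew→West site, Delta crew→Central site, Tango crew→South site, Bravo crew→East site, Alpha crew→Harbor site = 72 hours.
Swapping Sierra crew↔Delta crew (Sierra crew→South site 28 hours, Delta crew→West site 30 hours) adds 32.
No other one-to-one assignment undercuts 68 hours.

Min total: 68 hours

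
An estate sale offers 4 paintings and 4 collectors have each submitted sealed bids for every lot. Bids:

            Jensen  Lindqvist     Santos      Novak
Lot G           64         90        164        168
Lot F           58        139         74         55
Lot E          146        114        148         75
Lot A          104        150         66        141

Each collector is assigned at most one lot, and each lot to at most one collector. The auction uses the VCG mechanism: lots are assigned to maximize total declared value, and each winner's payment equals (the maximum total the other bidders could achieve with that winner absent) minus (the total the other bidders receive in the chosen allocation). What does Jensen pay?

Efficient allocation: Jensen→Lot E ($146), Lindqvist→Lot F ($139), Santos→Lot G ($164), Novak→Lot A ($141); total welfare W = $590.
Jensen receives Lot E at value $146, so the others get W − 146 = $444.
Without Jensen: best allocation of the remaining 3 bidders over all 4 lots is Lindqvist→Lot A ($150), Santos→Lot E ($148), Novak→Lot G ($168), total $466.
VCG payment = (others' best without Jensen) − (others' welfare with Jensen) = 466 − 444 = $22.

Jensen pays $22.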